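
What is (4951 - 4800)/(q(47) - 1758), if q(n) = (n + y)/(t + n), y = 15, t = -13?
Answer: -2567/29855 ≈ -0.085982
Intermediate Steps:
q(n) = (15 + n)/(-13 + n) (q(n) = (n + 15)/(-13 + n) = (15 + n)/(-13 + n))
(4951 - 4800)/(q(47) - 1758) = (4951 - 4800)/((15 + 47)/(-13 + 47) - 1758) = 151/(62/34 - 1758) = 151/((1/34)*62 - 1758) = 151/(31/17 - 1758) = 151/(-29855/17) = 151*(-17/29855) = -2567/29855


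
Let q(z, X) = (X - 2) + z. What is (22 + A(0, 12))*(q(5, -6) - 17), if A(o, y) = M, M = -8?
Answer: -280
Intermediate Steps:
q(z, X) = -2 + X + z (q(z, X) = (-2 + X) + z = -2 + X + z)
A(o, y) = -8
(22 + A(0, 12))*(q(5, -6) - 17) = (22 - 8)*((-2 - 6 + 5) - 17) = 14*(-3 - 17) = 14*(-20) = -280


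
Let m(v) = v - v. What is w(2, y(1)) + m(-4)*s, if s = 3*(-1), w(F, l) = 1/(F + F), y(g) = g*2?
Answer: ¼ ≈ 0.25000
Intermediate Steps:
y(g) = 2*g
w(F, l) = 1/(2*F)
m(v) = 0
s = -3
w(2, y(1)) + m(-4)*s = (½)/2 + 0*(-3) = (½)*(½) + 0 = ¼ + 0 = ¼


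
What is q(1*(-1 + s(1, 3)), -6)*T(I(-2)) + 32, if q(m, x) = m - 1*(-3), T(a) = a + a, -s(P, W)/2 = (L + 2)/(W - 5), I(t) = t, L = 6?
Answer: -8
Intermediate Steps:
s(P, W) = -16/(-5 + W) (s(P, W) = -2*(6 + 2)/(W - 5) = -16/(-5 + W))
T(a) = 2*a
q(m, x) = 3 + m (q(m, x) = m + 3 = 3 + m)
q(1*(-1 + s(1, 3)), -6)*T(I(-2)) + 32 = (3 + 1*(-1 - 16/(-5 + 3)))*(2*(-2)) + 32 = (3 + 1*(-1 - 16/(-2)))*(-4) + 32 = (3 + 1*(-1 - 16*(-½)))*(-4) + 32 = (3 + 1*(-1 + 8))*(-4) + 32 = (3 + 1*7)*(-4) + 32 = (3 + 7)*(-4) + 32 = 10*(-4) + 32 = -40 + 32 = -8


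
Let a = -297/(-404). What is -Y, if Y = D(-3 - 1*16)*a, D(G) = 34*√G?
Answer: -5049*I*√19/202 ≈ -108.95*I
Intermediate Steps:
a = 297/404 (a = -297*(-1/404) = 297/404 ≈ 0.73515)
Y = 5049*I*√19/202 (Y = (34*√(-3 - 1*16))*(297/404) = (34*√(-3 - 16))*(297/404) = (34*√(-19))*(297/404) = (34*(I*√19))*(297/404) = (34*I*√19)*(297/404) = 5049*I*√19/202 ≈ 108.95*I)
-Y = -5049*I*√19/202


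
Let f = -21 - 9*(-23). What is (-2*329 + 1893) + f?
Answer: 1421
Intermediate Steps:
f = 186 (f = -21 + 207 = 186)
(-2*329 + 1893) + f = (-2*329 + 1893) + 186 = (-658 + 1893) + 186 = 1235 + 186 = 1421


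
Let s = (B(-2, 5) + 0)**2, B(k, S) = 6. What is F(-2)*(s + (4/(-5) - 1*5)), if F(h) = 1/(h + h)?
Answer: -151/20 ≈ -7.5500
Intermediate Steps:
s = 36 (s = (6 + 0)**2 = 6**2 = 36)
F(h) = 1/(2*h)
F(-2)*(s + (4/(-5) - 1*5)) = ((1/2)/(-2))*(36 + (4/(-5) - 1*5)) = ((1/2)*(-1/2))*(36 + (4*(-1/5) - 5)) = -(36 + (-4/5 - 5))/4 = -(36 - 29/5)/4 = -1/4*151/5 = -151/20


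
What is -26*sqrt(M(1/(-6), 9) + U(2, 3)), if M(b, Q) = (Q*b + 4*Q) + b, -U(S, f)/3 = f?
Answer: -52*sqrt(57)/3 ≈ -130.86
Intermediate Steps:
U(S, f) = -3*f
M(b, Q) = b + 4*Q + Q*b (M(b, Q) = (4*Q + Q*b) + b = b + 4*Q + Q*b)
-26*sqrt(M(1/(-6), 9) + U(2, 3)) = -26*sqrt((1/(-6) + 4*9 + 9/(-6)) - 3*3) = -26*sqrt((-1/6 + 36 + 9*(-1/6)) - 9) = -26*sqrt((-1/6 + 36 - 3/2) - 9) = -26*sqrt(103/3 - 9) = -52*sqrt(57)/3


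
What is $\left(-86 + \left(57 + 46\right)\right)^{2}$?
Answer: $289$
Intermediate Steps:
$\left(-86 + \left(57 + 46\right)\right)^{2} = \left(-86 + 103\right)^{2} = 17^{2} = 289$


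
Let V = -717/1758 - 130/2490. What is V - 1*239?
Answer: -34940575/145914 ≈ -239.46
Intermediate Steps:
V = -67129/145914 (V = -717*1/1758 - 130*1/2490 = -239/586 - 13/249 = -67129/145914 ≈ -0.46006)
V - 1*239 = -67129/145914 - 1*239 = -67129/145914 - 239 = -34940575/145914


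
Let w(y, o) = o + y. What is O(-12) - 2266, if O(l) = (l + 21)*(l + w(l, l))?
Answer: -2590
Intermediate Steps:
O(l) = 3*l*(21 + l) (O(l) = (l + 21)*(l + (l + l)) = (21 + l)*(l + 2*l) = (21 + l)*(3*l) = 3*l*(21 + l))
O(-12) - 2266 = 3*(-12)*(21 - 12) - 2266 = 3*(-12)*9 - 2266 = -324 - 2266 = -2590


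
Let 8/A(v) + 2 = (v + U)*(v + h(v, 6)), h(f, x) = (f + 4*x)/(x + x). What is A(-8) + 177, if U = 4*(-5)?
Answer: 49041/277 ≈ 177.04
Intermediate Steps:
U = -20
h(f, x) = (f + 4*x)/(2*x) (h(f, x) = (f + 4*x)/((2*x)) = (f + 4*x)*(1/(2*x)) = (f + 4*x)/(2*x))
A(v) = 8/(-2 + (-20 + v)*(2 + 13*v/12)) (A(v) = 8/(-2 + (v - 20)*(v + (2 + (½)*v/6))) = 8/(-2 + (-20 + v)*(v + (2 + (½)*v*(⅙)))) = 8/(-2 + (-20 + v)*(v + (2 + v/12))) = 8/(-2 + (-20 + v)*(2 + 13*v/12)))
A(-8) + 177 = 96/(-504 - 236*(-8) + 13*(-8)²) + 177 = 96/(-504 + 1888 + 13*64) + 177 = 96/(-504 + 1888 + 832) + 177 = 96/2216 + 177 = 96*(1/2216) + 177 = 12/277 + 177 = 49041/277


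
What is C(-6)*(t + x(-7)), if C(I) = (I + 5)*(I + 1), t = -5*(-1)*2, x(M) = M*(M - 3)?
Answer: 400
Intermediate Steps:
x(M) = M*(-3 + M)
t = 10 (t = 5*2 = 10)
C(I) = (1 + I)*(5 + I) (C(I) = (5 + I)*(1 + I) = (1 + I)*(5 + I))
C(-6)*(t + x(-7)) = (5 + (-6)**2 + 6*(-6))*(10 - 7*(-3 - 7)) = (5 + 36 - 36)*(10 - 7*(-10)) = 5*(10 + 70) = 5*80 = 400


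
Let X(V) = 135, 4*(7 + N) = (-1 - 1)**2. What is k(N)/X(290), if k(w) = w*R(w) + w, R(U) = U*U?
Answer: -74/45 ≈ -1.6444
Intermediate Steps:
N = -6 (N = -7 + (-1 - 1)**2/4 = -7 + (1/4)*(-2)**2 = -7 + (1/4)*4 = -7 + 1 = -6)
R(U) = U**2
k(w) = w + w**3 (k(w) = w*w**2 + w = w**3 + w = w + w**3)
k(N)/X(290) = (-6 + (-6)**3)/135 = (-6 - 216)*(1/135) = -222*1/135 = -74/45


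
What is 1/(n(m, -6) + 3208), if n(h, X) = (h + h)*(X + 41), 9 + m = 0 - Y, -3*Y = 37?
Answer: 3/10324 ≈ 0.00029059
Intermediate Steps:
Y = -37/3 (Y = -1/3*37 = -37/3 ≈ -12.333)
m = 10/3 (m = -9 + (0 - 1*(-37/3)) = -9 + (0 + 37/3) = -9 + 37/3 = 10/3 ≈ 3.3333)
n(h, X) = 2*h*(41 + X) (n(h, X) = (2*h)*(41 + X) = 2*h*(41 + X))
1/(n(m, -6) + 3208) = 1/(2*(10/3)*(41 - 6) + 3208) = 1/(2*(10/3)*35 + 3208) = 1/(700/3 + 3208) = 1/(10324/3) = 3/10324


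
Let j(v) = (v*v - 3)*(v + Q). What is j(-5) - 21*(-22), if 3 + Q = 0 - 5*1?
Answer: 176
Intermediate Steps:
Q = -8 (Q = -3 + (0 - 5*1) = -3 + (0 - 5) = -3 - 5 = -8)
j(v) = (-8 + v)*(-3 + v**2) (j(v) = (v*v - 3)*(v - 8) = (v**2 - 3)*(-8 + v) = (-3 + v**2)*(-8 + v) = (-8 + v)*(-3 + v**2))
j(-5) - 21*(-22) = (24 + (-5)**3 - 8*(-5)**2 - 3*(-5)) - 21*(-22) = (24 - 125 - 8*25 + 15) + 462 = (24 - 125 - 200 + 15) + 462 = -286 + 462 = 176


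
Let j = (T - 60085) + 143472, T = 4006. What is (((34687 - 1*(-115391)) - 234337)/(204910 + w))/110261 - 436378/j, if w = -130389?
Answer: -3585620650635605/718087305019533 ≈ -4.9933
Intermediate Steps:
j = 87393 (j = (4006 - 60085) + 143472 = -56079 + 143472 = 87393)
(((34687 - 1*(-115391)) - 234337)/(204910 + w))/110261 - 436378/j = (((34687 - 1*(-115391)) - 234337)/(204910 - 130389))/110261 - 436378/87393 = (((34687 + 115391) - 234337)/74521)*(1/110261) - 436378*1/87393 = ((150078 - 234337)*(1/74521))*(1/110261) - 436378/87393 = -84259*1/74521*(1/110261) - 436378/87393 = -84259/74521*1/110261 - 436378/87393 = -84259/8216759981 - 436378/87393 = -3585620650635605/718087305019533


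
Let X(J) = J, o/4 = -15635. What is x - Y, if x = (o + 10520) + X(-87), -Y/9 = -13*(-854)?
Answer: 47811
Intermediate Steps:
o = -62540 (o = 4*(-15635) = -62540)
Y = -99918 (Y = -(-117)*(-854) = -9*11102 = -99918)
x = -52107 (x = (-62540 + 10520) - 87 = -52020 - 87 = -52107)
x - Y = -52107 - 1*(-99918) = -52107 + 99918 = 47811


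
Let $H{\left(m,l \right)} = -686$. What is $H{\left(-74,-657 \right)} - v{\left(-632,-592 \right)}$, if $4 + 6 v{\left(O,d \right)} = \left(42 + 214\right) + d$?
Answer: $- \frac{1888}{3} \approx -629.33$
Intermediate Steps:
$v{\left(O,d \right)} = 42 + \frac{d}{6}$ ($v{\left(O,d \right)} = - \frac{2}{3} + \frac{\left(42 + 214\right) + d}{6} = - \frac{2}{3} + \frac{256 + d}{6} = - \frac{2}{3} + \left(\frac{128}{3} + \frac{d}{6}\right) = 42 + \frac{d}{6}$)
$H{\left(-74,-657 \right)} - v{\left(-632,-592 \right)} = -686 - \left(42 + \frac{1}{6} \left(-592\right)\right) = -686 - \left(42 - \frac{296}{3}\right) = -686 - - \frac{170}{3} = -686 + \frac{170}{3} = - \frac{1888}{3}$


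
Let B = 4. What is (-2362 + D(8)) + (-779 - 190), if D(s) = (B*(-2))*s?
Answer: -3395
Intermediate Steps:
D(s) = -8*s (D(s) = (4*(-2))*s = -8*s)
(-2362 + D(8)) + (-779 - 190) = (-2362 - 8*8) + (-779 - 190) = (-2362 - 64) - 969 = -2426 - 969 = -3395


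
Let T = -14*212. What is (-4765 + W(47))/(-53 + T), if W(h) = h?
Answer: 4718/3021 ≈ 1.5617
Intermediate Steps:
T = -2968
(-4765 + W(47))/(-53 + T) = (-4765 + 47)/(-53 - 2968) = -4718/(-3021) = -4718*(-1/3021) = 4718/3021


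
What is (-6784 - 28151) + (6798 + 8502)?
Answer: -19635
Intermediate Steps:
(-6784 - 28151) + (6798 + 8502) = -34935 + 15300 = -19635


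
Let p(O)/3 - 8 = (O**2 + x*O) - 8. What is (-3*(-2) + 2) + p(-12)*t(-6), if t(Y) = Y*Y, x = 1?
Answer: 14264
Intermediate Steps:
p(O) = 3*O + 3*O**2 (p(O) = 24 + 3*((O**2 + 1*O) - 8) = 24 + 3*((O**2 + O) - 8) = 24 + 3*((O + O**2) - 8) = 24 + 3*(-8 + O + O**2) = 24 + (-24 + 3*O + 3*O**2) = 3*O + 3*O**2)
t(Y) = Y**2
(-3*(-2) + 2) + p(-12)*t(-6) = (-3*(-2) + 2) + (3*(-12)*(1 - 12))*(-6)**2 = (6 + 2) + (3*(-12)*(-11))*36 = 8 + 396*36 = 8 + 14256 = 14264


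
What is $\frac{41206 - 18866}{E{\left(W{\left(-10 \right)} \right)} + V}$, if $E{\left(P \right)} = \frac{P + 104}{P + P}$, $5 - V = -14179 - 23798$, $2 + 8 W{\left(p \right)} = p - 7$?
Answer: $\frac{848920}{1442503} \approx 0.5885$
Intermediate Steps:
$W{\left(p \right)} = - \frac{9}{8} + \frac{p}{8}$ ($W{\left(p \right)} = - \frac{1}{4} + \frac{p - 7}{8} = - \frac{1}{4} + \frac{-7 + p}{8} = - \frac{1}{4} + \left(- \frac{7}{8} + \frac{p}{8}\right) = - \frac{9}{8} + \frac{p}{8}$)
$V = 37982$ ($V = 5 - \left(-14179 - 23798\right) = 5 - -37977 = 5 + 37977 = 37982$)
$E{\left(P \right)} = \frac{104 + P}{2 P}$
$\frac{41206 - 18866}{E{\left(W{\left(-10 \right)} \right)} + V} = \frac{41206 - 18866}{\frac{104 + \left(- \frac{9}{8} + \frac{1}{8} \left(-10\right)\right)}{2 \left(- \frac{9}{8} + \frac{1}{8} \left(-10\right)\right)} + 37982} = \frac{22340}{\frac{104 - \frac{19}{8}}{2 \left(- \frac{9}{8} - \frac{5}{4}\right)} + 37982} = \frac{22340}{\frac{104 - \frac{19}{8}}{2 \left(- \frac{19}{8}\right)} + 37982} = \frac{22340}{\frac{1}{2} \left(- \frac{8}{19}\right) \frac{813}{8} + 37982} = \frac{22340}{- \frac{813}{38} + 37982} = \frac{22340}{\frac{1442503}{38}} = 22340 \cdot \frac{38}{1442503} = \frac{848920}{1442503}$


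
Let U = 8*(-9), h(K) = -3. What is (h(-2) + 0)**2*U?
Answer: -648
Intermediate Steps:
U = -72
(h(-2) + 0)**2*U = (-3 + 0)**2*(-72) = (-3)**2*(-72) = 9*(-72) = -648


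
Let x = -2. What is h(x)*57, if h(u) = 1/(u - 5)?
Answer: -57/7 ≈ -8.1429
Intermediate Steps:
h(u) = 1/(-5 + u)
h(x)*57 = 57/(-5 - 2) = 57/(-7) = -⅐*57 = -57/7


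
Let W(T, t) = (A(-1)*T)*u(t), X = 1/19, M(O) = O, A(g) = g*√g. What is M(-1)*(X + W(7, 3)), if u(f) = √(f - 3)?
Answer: -1/19 ≈ -0.052632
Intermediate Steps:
A(g) = g^(3/2)
u(f) = √(-3 + f)
X = 1/19 ≈ 0.052632
W(T, t) = -I*T*√(-3 + t) (W(T, t) = ((-1)^(3/2)*T)*√(-3 + t) = ((-I)*T)*√(-3 + t) = (-I*T)*√(-3 + t) = -I*T*√(-3 + t))
M(-1)*(X + W(7, 3)) = -(1/19 - 1*I*7*√(-3 + 3)) = -(1/19 - 1*I*7*√0) = -(1/19 - 1*I*7*0) = -(1/19 + 0) = -1*1/19 = -1/19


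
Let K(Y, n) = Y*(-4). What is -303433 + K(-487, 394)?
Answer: -301485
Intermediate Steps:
K(Y, n) = -4*Y
-303433 + K(-487, 394) = -303433 - 4*(-487) = -303433 + 1948 = -301485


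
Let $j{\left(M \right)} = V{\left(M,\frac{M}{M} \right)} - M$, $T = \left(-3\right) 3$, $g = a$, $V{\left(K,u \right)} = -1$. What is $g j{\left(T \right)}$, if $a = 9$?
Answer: $72$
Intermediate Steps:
$g = 9$
$T = -9$
$j{\left(M \right)} = -1 - M$
$g j{\left(T \right)} = 9 \left(-1 - -9\right) = 9 \left(-1 + 9\right) = 9 \cdot 8 = 72$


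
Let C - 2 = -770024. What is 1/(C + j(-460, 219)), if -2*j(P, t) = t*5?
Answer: -2/1541139 ≈ -1.2977e-6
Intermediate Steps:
C = -770022 (C = 2 - 770024 = -770022)
j(P, t) = -5*t/2 (j(P, t) = -t*5/2 = -5*t/2)
1/(C + j(-460, 219)) = 1/(-770022 - 5/2*219) = 1/(-770022 - 1095/2) = 1/(-1541139/2) = -2/1541139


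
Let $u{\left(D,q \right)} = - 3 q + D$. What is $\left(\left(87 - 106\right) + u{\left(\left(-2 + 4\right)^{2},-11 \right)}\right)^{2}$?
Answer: $324$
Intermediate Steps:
$u{\left(D,q \right)} = D - 3 q$
$\left(\left(87 - 106\right) + u{\left(\left(-2 + 4\right)^{2},-11 \right)}\right)^{2} = \left(\left(87 - 106\right) + \left(\left(-2 + 4\right)^{2} - -33\right)\right)^{2} = \left(\left(87 - 106\right) + \left(2^{2} + 33\right)\right)^{2} = \left(-19 + \left(4 + 33\right)\right)^{2} = \left(-19 + 37\right)^{2} = 18^{2} = 324$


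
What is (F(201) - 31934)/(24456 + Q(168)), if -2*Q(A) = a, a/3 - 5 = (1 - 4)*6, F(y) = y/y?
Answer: -63866/48951 ≈ -1.3047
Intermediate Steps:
F(y) = 1
a = -39 (a = 15 + 3*((1 - 4)*6) = 15 + 3*(-3*6) = 15 + 3*(-18) = 15 - 54 = -39)
Q(A) = 39/2 (Q(A) = -½*(-39) = 39/2)
(F(201) - 31934)/(24456 + Q(168)) = (1 - 31934)/(24456 + 39/2) = -31933/48951/2 = -31933*2/48951 = -63866/48951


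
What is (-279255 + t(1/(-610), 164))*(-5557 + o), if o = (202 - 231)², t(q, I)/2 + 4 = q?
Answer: 401686318656/305 ≈ 1.3170e+9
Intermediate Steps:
t(q, I) = -8 + 2*q
o = 841 (o = (-29)² = 841)
(-279255 + t(1/(-610), 164))*(-5557 + o) = (-279255 + (-8 + 2/(-610)))*(-5557 + 841) = (-279255 + (-8 + 2*(-1/610)))*(-4716) = (-279255 + (-8 - 1/305))*(-4716) = (-279255 - 2441/305)*(-4716) = -85175216/305*(-4716) = 401686318656/305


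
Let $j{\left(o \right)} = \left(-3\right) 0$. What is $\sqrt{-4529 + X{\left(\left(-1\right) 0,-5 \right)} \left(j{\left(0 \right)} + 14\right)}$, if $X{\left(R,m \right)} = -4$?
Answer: $i \sqrt{4585} \approx 67.713 i$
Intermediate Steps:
$j{\left(o \right)} = 0$
$\sqrt{-4529 + X{\left(\left(-1\right) 0,-5 \right)} \left(j{\left(0 \right)} + 14\right)} = \sqrt{-4529 - 4 \left(0 + 14\right)} = \sqrt{-4529 - 56} = \sqrt{-4585} = i \sqrt{4585}$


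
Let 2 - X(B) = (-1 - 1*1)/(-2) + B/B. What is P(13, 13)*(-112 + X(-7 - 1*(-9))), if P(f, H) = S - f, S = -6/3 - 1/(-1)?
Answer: 1568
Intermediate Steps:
S = -1 (S = -6*1/3 - 1*(-1) = -2 + 1 = -1)
X(B) = 0 (X(B) = 2 - ((-1 - 1*1)/(-2) + B/B) = 2 - ((-1 - 1)*(-1/2) + 1) = 2 - (-2*(-1/2) + 1) = 2 - (1 + 1) = 2 - 1*2 = 2 - 2 = 0)
P(f, H) = -1 - f
P(13, 13)*(-112 + X(-7 - 1*(-9))) = (-1 - 1*13)*(-112 + 0) = (-1 - 13)*(-112) = -14*(-112) = 1568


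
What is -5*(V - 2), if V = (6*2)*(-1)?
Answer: 70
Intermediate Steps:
V = -12 (V = 12*(-1) = -12)
-5*(V - 2) = -5*(-12 - 2) = -5*(-14) = 70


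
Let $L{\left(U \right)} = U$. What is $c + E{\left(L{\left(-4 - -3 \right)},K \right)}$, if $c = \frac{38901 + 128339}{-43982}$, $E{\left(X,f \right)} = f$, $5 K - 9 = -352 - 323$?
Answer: $- \frac{15064106}{109955} \approx -137.0$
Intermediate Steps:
$K = - \frac{666}{5}$ ($K = \frac{9}{5} + \frac{-352 - 323}{5} = \frac{9}{5} + \frac{1}{5} \left(-675\right) = \frac{9}{5} - 135 = - \frac{666}{5} \approx -133.2$)
$c = - \frac{83620}{21991}$ ($c = 167240 \left(- \frac{1}{43982}\right) = - \frac{83620}{21991} \approx -3.8025$)
$c + E{\left(L{\left(-4 - -3 \right)},K \right)} = - \frac{83620}{21991} - \frac{666}{5} = - \frac{15064106}{109955}$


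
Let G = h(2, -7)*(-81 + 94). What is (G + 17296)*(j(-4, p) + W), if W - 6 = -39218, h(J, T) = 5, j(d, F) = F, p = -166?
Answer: -683641458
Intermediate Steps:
W = -39212 (W = 6 - 39218 = -39212)
G = 65 (G = 5*(-81 + 94) = 5*13 = 65)
(G + 17296)*(j(-4, p) + W) = (65 + 17296)*(-166 - 39212) = 17361*(-39378) = -683641458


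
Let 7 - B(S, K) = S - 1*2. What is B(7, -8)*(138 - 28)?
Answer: 220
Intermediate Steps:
B(S, K) = 9 - S (B(S, K) = 7 - (S - 1*2) = 7 - (S - 2) = 7 - (-2 + S) = 7 + (2 - S) = 9 - S)
B(7, -8)*(138 - 28) = (9 - 1*7)*(138 - 28) = (9 - 7)*110 = 2*110 = 220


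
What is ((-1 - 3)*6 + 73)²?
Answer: 2401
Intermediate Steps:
((-1 - 3)*6 + 73)² = (-4*6 + 73)² = (-24 + 73)² = 49² = 2401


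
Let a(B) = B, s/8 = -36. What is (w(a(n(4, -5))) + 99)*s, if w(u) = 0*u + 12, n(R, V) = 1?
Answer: -31968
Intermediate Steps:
s = -288 (s = 8*(-36) = -288)
w(u) = 12 (w(u) = 0 + 12 = 12)
(w(a(n(4, -5))) + 99)*s = (12 + 99)*(-288) = 111*(-288) = -31968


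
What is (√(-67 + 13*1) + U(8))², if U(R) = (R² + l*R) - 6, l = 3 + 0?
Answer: 6670 + 492*I*√6 ≈ 6670.0 + 1205.1*I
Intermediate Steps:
l = 3
U(R) = -6 + R² + 3*R (U(R) = (R² + 3*R) - 6 = -6 + R² + 3*R)
(√(-67 + 13*1) + U(8))² = (√(-67 + 13*1) + (-6 + 8² + 3*8))² = (√(-67 + 13) + (-6 + 64 + 24))² = (√(-54) + 82)² = (3*I*√6 + 82)² = (82 + 3*I*√6)²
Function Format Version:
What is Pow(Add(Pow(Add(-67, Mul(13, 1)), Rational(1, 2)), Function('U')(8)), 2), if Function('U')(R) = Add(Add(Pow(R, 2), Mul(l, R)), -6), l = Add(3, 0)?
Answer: Add(6670, Mul(492, I, Pow(6, Rational(1, 2)))) ≈ Add(6670.0, Mul(1205.1, I))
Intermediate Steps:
l = 3
Function('U')(R) = Add(-6, Pow(R, 2), Mul(3, R)) (Function('U')(R) = Add(Add(Pow(R, 2), Mul(3, R)), -6) = Add(-6, Pow(R, 2), Mul(3, R)))
Pow(Add(Pow(Add(-67, Mul(13, 1)), Rational(1, 2)), Function('U')(8)), 2) = Pow(Add(Pow(Add(-67, Mul(13, 1)), Rational(1, 2)), Add(-6, Pow(8, 2), Mul(3, 8))), 2) = Pow(Add(Pow(Add(-67, 13), Rational(1, 2)), Add(-6, 64, 24)), 2) = Pow(Add(Pow(-54, Rational(1, 2)), 82), 2) = Pow(Add(Mul(3, I, Pow(6, Rational(1, 2))), 82), 2) = Pow(Add(82, Mul(3, I, Pow(6, Rational(1, 2)))), 2)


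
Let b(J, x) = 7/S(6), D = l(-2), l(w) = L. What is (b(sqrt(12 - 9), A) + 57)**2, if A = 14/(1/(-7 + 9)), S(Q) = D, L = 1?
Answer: 4096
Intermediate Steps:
l(w) = 1
D = 1
S(Q) = 1
A = 28 (A = 14/(1/2) = 14*2 = 28)
b(J, x) = 7 (b(J, x) = 7/1 = 7*1 = 7)
(b(sqrt(12 - 9), A) + 57)**2 = (7 + 57)**2 = 64**2 = 4096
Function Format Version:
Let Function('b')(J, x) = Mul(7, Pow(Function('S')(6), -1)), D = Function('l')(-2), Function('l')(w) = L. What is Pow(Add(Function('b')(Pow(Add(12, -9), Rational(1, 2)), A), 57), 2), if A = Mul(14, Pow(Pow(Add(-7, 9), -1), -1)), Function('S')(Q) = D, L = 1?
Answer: 4096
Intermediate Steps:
Function('l')(w) = 1
D = 1
Function('S')(Q) = 1
A = 28 (A = Mul(14, Pow(Pow(2, -1), -1)) = Mul(14, Pow(Rational(1, 2), -1)) = Mul(14, 2) = 28)
Function('b')(J, x) = 7 (Function('b')(J, x) = Mul(7, Pow(1, -1)) = Mul(7, 1) = 7)
Pow(Add(Function('b')(Pow(Add(12, -9), Rational(1, 2)), A), 57), 2) = Pow(Add(7, 57), 2) = Pow(64, 2) = 4096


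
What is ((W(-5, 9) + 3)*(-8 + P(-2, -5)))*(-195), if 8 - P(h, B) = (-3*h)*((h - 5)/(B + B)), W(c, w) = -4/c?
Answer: 15561/5 ≈ 3112.2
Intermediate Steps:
P(h, B) = 8 + 3*h*(-5 + h)/(2*B) (P(h, B) = 8 - (-3*h)*(h - 5)/(B + B) = 8 - (-3*h)*(-5 + h)/((2*B)) = 8 - (-3*h)*(-5 + h)*(1/(2*B)) = 8 - (-3*h)*(-5 + h)/(2*B) = 8 - (-3)*h*(-5 + h)/(2*B) = 8 + 3*h*(-5 + h)/(2*B))
((W(-5, 9) + 3)*(-8 + P(-2, -5)))*(-195) = ((-4/(-5) + 3)*(-8 + (½)*(-15*(-2) + 3*(-2)² + 16*(-5))/(-5)))*(-195) = ((-4*(-⅕) + 3)*(-8 + (½)*(-⅕)*(30 + 3*4 - 80)))*(-195) = ((⅘ + 3)*(-8 + (½)*(-⅕)*(30 + 12 - 80)))*(-195) = (19*(-8 + (½)*(-⅕)*(-38))/5)*(-195) = (19*(-8 + 19/5)/5)*(-195) = ((19/5)*(-21/5))*(-195) = -399/25*(-195) = 15561/5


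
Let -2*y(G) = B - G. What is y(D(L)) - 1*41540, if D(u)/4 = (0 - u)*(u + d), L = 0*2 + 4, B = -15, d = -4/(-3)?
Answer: -249451/6 ≈ -41575.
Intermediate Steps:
d = 4/3 (d = -4*(-1/3) = 4/3 ≈ 1.3333)
L = 4 (L = 0 + 4 = 4)
D(u) = -4*u*(4/3 + u) (D(u) = 4*((0 - u)*(u + 4/3)) = 4*((-u)*(4/3 + u)) = 4*(-u*(4/3 + u)) = -4*u*(4/3 + u))
y(G) = 15/2 + G/2 (y(G) = -(-15 - G)/2 = 15/2 + G/2)
y(D(L)) - 1*41540 = (15/2 + (-4/3*4*(4 + 3*4))/2) - 1*41540 = (15/2 + (-4/3*4*(4 + 12))/2) - 41540 = (15/2 + (-4/3*4*16)/2) - 41540 = (15/2 + (1/2)*(-256/3)) - 41540 = (15/2 - 128/3) - 41540 = -211/6 - 41540 = -249451/6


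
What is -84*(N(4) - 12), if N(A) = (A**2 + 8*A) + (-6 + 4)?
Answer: -2856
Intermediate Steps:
N(A) = -2 + A**2 + 8*A (N(A) = (A**2 + 8*A) - 2 = -2 + A**2 + 8*A)
-84*(N(4) - 12) = -84*((-2 + 4**2 + 8*4) - 12) = -84*((-2 + 16 + 32) - 12) = -84*(46 - 12) = -84*34 = -2856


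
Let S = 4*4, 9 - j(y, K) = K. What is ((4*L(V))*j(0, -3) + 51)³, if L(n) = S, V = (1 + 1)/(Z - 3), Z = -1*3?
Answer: 549353259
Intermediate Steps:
Z = -3
j(y, K) = 9 - K
V = -⅓ (V = (1 + 1)/(-3 - 3) = 2/(-6) = 2*(-⅙) = -⅓ ≈ -0.33333)
S = 16
L(n) = 16
((4*L(V))*j(0, -3) + 51)³ = ((4*16)*(9 - 1*(-3)) + 51)³ = (64*(9 + 3) + 51)³ = (64*12 + 51)³ = (768 + 51)³ = 819³ = 549353259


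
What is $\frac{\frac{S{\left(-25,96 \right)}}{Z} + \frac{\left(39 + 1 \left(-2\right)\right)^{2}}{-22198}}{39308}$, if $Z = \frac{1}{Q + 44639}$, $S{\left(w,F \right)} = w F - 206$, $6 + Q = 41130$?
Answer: $- \frac{4961216996213}{872558984} \approx -5685.8$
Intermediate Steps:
$Q = 41124$ ($Q = -6 + 41130 = 41124$)
$S{\left(w,F \right)} = -206 + F w$ ($S{\left(w,F \right)} = F w - 206 = -206 + F w$)
$Z = \frac{1}{85763}$ ($Z = \frac{1}{41124 + 44639} = \frac{1}{85763} \approx 1.166 \cdot 10^{-5}$)
$\frac{\frac{S{\left(-25,96 \right)}}{Z} + \frac{\left(39 + 1 \left(-2\right)\right)^{2}}{-22198}}{39308} = \frac{\left(-206 + 96 \left(-25\right)\right) \frac{1}{\frac{1}{85763}} + \frac{\left(39 + 1 \left(-2\right)\right)^{2}}{-22198}}{39308} = \left(\left(-206 - 2400\right) 85763 + \left(39 - 2\right)^{2} \left(- \frac{1}{22198}\right)\right) \frac{1}{39308} = \left(\left(-2606\right) 85763 + 37^{2} \left(- \frac{1}{22198}\right)\right) \frac{1}{39308} = \left(-223498378 + 1369 \left(- \frac{1}{22198}\right)\right) \frac{1}{39308} = \left(-223498378 - \frac{1369}{22198}\right) \frac{1}{39308} = \left(- \frac{4961216996213}{22198}\right) \frac{1}{39308} = - \frac{4961216996213}{872558984}$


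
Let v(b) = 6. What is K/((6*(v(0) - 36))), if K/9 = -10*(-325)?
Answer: -325/2 ≈ -162.50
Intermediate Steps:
K = 29250 (K = 9*(-10*(-325)) = 9*3250 = 29250)
K/((6*(v(0) - 36))) = 29250/((6*(6 - 36))) = 29250/((6*(-30))) = 29250/(-180) = 29250*(-1/180) = -325/2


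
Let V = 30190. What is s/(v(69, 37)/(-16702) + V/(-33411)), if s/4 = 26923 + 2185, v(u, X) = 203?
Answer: -9281801391072/73002259 ≈ -1.2714e+5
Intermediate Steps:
s = 116432 (s = 4*(26923 + 2185) = 4*29108 = 116432)
s/(v(69, 37)/(-16702) + V/(-33411)) = 116432/(203/(-16702) + 30190/(-33411)) = 116432/(203*(-1/16702) + 30190*(-1/33411)) = 116432/(-29/2386 - 30190/33411) = 116432/(-73002259/79718646) = 116432*(-79718646/73002259) = -9281801391072/73002259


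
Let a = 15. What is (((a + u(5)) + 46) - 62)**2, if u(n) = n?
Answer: 16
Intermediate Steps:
(((a + u(5)) + 46) - 62)**2 = (((15 + 5) + 46) - 62)**2 = ((20 + 46) - 62)**2 = (66 - 62)**2 = 4**2 = 16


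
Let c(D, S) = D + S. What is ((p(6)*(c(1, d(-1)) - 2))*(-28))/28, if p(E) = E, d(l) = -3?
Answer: 24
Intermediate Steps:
((p(6)*(c(1, d(-1)) - 2))*(-28))/28 = ((6*((1 - 3) - 2))*(-28))/28 = ((6*(-2 - 2))*(-28))*(1/28) = ((6*(-4))*(-28))*(1/28) = -24*(-28)*(1/28) = 672*(1/28) = 24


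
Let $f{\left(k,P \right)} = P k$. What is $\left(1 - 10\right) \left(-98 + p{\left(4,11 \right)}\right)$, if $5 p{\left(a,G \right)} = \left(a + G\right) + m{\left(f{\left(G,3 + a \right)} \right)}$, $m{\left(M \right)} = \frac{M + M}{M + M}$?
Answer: $\frac{4266}{5} \approx 853.2$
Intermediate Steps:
$m{\left(M \right)} = 1$ ($m{\left(M \right)} = \frac{2 M}{2 M} = 2 M \frac{1}{2 M} = 1$)
$p{\left(a,G \right)} = \frac{1}{5} + \frac{G}{5} + \frac{a}{5}$ ($p{\left(a,G \right)} = \frac{\left(a + G\right) + 1}{5} = \frac{\left(G + a\right) + 1}{5} = \frac{1 + G + a}{5} = \frac{1}{5} + \frac{G}{5} + \frac{a}{5}$)
$\left(1 - 10\right) \left(-98 + p{\left(4,11 \right)}\right) = \left(1 - 10\right) \left(-98 + \left(\frac{1}{5} + \frac{1}{5} \cdot 11 + \frac{1}{5} \cdot 4\right)\right) = \left(1 - 10\right) \left(-98 + \left(\frac{1}{5} + \frac{11}{5} + \frac{4}{5}\right)\right) = - 9 \left(-98 + \frac{16}{5}\right) = \left(-9\right) \left(- \frac{474}{5}\right) = \frac{4266}{5}$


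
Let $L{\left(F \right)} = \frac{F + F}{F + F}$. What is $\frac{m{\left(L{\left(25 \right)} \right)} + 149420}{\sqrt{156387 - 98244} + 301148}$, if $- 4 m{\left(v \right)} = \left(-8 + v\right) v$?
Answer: $\frac{44998061169}{90690059761} - \frac{597687 \sqrt{58143}}{362760239044} \approx 0.49578$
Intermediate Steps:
$L{\left(F \right)} = 1$ ($L{\left(F \right)} = \frac{2 F}{2 F} = 2 F \frac{1}{2 F} = 1$)
$m{\left(v \right)} = - \frac{v \left(-8 + v\right)}{4}$ ($m{\left(v \right)} = - \frac{\left(-8 + v\right) v}{4} = - \frac{v \left(-8 + v\right)}{4}$)
$\frac{m{\left(L{\left(25 \right)} \right)} + 149420}{\sqrt{156387 - 98244} + 301148} = \frac{\frac{1}{4} \cdot 1 \left(8 - 1\right) + 149420}{\sqrt{156387 - 98244} + 301148} = \frac{\frac{1}{4} \cdot 1 \left(8 - 1\right) + 149420}{\sqrt{58143} + 301148} = \frac{\frac{1}{4} \cdot 1 \cdot 7 + 149420}{301148 + \sqrt{58143}} = \frac{\frac{7}{4} + 149420}{301148 + \sqrt{58143}} = \frac{597687}{4 \left(301148 + \sqrt{58143}\right)}$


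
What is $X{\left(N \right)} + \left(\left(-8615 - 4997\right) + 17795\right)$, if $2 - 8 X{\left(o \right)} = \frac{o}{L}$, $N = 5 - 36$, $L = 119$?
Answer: $\frac{3982485}{952} \approx 4183.3$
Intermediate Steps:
$N = -31$ ($N = 5 - 36 = -31$)
$X{\left(o \right)} = \frac{1}{4} - \frac{o}{952}$ ($X{\left(o \right)} = \frac{1}{4} - \frac{o \frac{1}{119}}{8} = \frac{1}{4} - \frac{\frac{1}{119} o}{8} = \frac{1}{4} - \frac{o}{952}$)
$X{\left(N \right)} + \left(\left(-8615 - 4997\right) + 17795\right) = \left(\frac{1}{4} - - \frac{31}{952}\right) + \left(\left(-8615 - 4997\right) + 17795\right) = \left(\frac{1}{4} + \frac{31}{952}\right) + \left(-13612 + 17795\right) = \frac{269}{952} + 4183 = \frac{3982485}{952}$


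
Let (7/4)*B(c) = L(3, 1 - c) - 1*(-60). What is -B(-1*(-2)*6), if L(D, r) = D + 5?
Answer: -272/7 ≈ -38.857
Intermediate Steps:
L(D, r) = 5 + D
B(c) = 272/7 (B(c) = 4*((5 + 3) - 1*(-60))/7 = 4*(8 + 60)/7 = (4/7)*68 = 272/7)
-B(-1*(-2)*6) = -1*272/7 = -272/7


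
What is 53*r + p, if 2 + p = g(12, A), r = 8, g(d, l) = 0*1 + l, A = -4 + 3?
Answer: 421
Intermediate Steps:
A = -1
g(d, l) = l (g(d, l) = 0 + l = l)
p = -3 (p = -2 - 1 = -3)
53*r + p = 53*8 - 3 = 424 - 3 = 421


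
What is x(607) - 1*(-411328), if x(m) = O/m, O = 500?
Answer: 249676596/607 ≈ 4.1133e+5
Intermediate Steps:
x(m) = 500/m
x(607) - 1*(-411328) = 500/607 - 1*(-411328) = 500*(1/607) + 411328 = 500/607 + 411328 = 249676596/607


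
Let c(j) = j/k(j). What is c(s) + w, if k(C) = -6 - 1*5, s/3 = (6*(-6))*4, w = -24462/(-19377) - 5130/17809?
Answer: 1543185396/38342777 ≈ 40.247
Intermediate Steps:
w = 37359972/38342777 (w = -24462*(-1/19377) - 5130*1/17809 = 2718/2153 - 5130/17809 = 37359972/38342777 ≈ 0.97437)
s = -432 (s = 3*((6*(-6))*4) = 3*(-36*4) = 3*(-144) = -432)
k(C) = -11 (k(C) = -6 - 5 = -11)
c(j) = -j/11 (c(j) = j/(-11) = j*(-1/11) = -j/11)
c(s) + w = -1/11*(-432) + 37359972/38342777 = 432/11 + 37359972/38342777 = 1543185396/38342777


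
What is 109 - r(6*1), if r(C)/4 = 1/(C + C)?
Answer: 326/3 ≈ 108.67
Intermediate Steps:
r(C) = 2/C (r(C) = 4/(C + C) = 4/((2*C)) = 4*(1/(2*C)) = 2/C)
109 - r(6*1) = 109 - 2/(6*1) = 109 - 2/6 = 109 - 1*1/3 = 109 - 1/3 = 326/3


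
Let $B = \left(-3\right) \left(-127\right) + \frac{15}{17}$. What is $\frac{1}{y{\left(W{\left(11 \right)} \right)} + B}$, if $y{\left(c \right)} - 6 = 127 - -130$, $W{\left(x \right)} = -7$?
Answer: $\frac{17}{10963} \approx 0.0015507$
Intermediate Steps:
$y{\left(c \right)} = 263$ ($y{\left(c \right)} = 6 + \left(127 - -130\right) = 6 + \left(127 + 130\right) = 6 + 257 = 263$)
$B = \frac{6492}{17}$ ($B = 381 + 15 \cdot \frac{1}{17} = 381 + \frac{15}{17} = \frac{6492}{17} \approx 381.88$)
$\frac{1}{y{\left(W{\left(11 \right)} \right)} + B} = \frac{1}{263 + \frac{6492}{17}} = \frac{1}{\frac{10963}{17}} = \frac{17}{10963}$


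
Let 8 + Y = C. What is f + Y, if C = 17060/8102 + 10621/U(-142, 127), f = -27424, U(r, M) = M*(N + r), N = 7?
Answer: -1905169742461/69454395 ≈ -27431.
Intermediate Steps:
U(r, M) = M*(7 + r)
C = 103221179/69454395 (C = 17060/8102 + 10621/((127*(7 - 142))) = 17060*(1/8102) + 10621/((127*(-135))) = 8530/4051 + 10621/(-17145) = 8530/4051 + 10621*(-1/17145) = 8530/4051 - 10621/17145 = 103221179/69454395 ≈ 1.4862)
Y = -452413981/69454395 (Y = -8 + 103221179/69454395 = -452413981/69454395 ≈ -6.5138)
f + Y = -27424 - 452413981/69454395 = -1905169742461/69454395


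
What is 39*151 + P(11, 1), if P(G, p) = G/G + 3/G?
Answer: 64793/11 ≈ 5890.3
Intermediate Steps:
P(G, p) = 1 + 3/G
39*151 + P(11, 1) = 39*151 + (3 + 11)/11 = 5889 + (1/11)*14 = 5889 + 14/11 = 64793/11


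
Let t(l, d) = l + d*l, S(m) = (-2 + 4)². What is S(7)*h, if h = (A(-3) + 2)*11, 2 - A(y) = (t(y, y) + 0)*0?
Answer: 176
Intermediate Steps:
S(m) = 4 (S(m) = 2² = 4)
A(y) = 2 (A(y) = 2 - (y*(1 + y) + 0)*0 = 2 - y*(1 + y)*0 = 2 - 1*0 = 2 + 0 = 2)
h = 44 (h = (2 + 2)*11 = 4*11 = 44)
S(7)*h = 4*44 = 176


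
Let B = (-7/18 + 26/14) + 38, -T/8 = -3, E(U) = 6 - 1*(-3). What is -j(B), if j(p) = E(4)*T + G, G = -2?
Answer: -214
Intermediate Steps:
E(U) = 9 (E(U) = 6 + 3 = 9)
T = 24 (T = -8*(-3) = 24)
B = 4973/126 (B = (-7*1/18 + 26*(1/14)) + 38 = (-7/18 + 13/7) + 38 = 185/126 + 38 = 4973/126 ≈ 39.468)
j(p) = 214 (j(p) = 9*24 - 2 = 216 - 2 = 214)
-j(B) = -1*214 = -214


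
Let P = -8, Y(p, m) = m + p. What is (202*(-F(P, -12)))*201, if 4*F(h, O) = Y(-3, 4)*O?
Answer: 121806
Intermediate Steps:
F(h, O) = O/4 (F(h, O) = ((4 - 3)*O)/4 = (1*O)/4 = O/4)
(202*(-F(P, -12)))*201 = (202*(-(-12)/4))*201 = (202*(-1*(-3)))*201 = (202*3)*201 = 606*201 = 121806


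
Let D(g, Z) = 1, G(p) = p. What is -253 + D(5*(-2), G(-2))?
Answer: -252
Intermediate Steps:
-253 + D(5*(-2), G(-2)) = -253 + 1 = -252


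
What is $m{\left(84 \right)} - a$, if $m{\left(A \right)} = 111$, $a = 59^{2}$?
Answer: $-3370$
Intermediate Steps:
$a = 3481$
$m{\left(84 \right)} - a = 111 - 3481 = -3370$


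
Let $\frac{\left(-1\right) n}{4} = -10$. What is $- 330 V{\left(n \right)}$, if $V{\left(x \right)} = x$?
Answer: $-13200$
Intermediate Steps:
$n = 40$ ($n = \left(-4\right) \left(-10\right) = 40$)
$- 330 V{\left(n \right)} = \left(-330\right) 40 = -13200$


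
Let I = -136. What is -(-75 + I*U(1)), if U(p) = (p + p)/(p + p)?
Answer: 211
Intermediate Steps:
U(p) = 1 (U(p) = (2*p)/((2*p)) = (2*p)*(1/(2*p)) = 1)
-(-75 + I*U(1)) = -(-75 - 136*1) = -(-75 - 136) = -1*(-211) = 211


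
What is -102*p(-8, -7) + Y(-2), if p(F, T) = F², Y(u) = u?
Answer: -6530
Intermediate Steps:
-102*p(-8, -7) + Y(-2) = -102*(-8)² - 2 = -102*64 - 2 = -6528 - 2 = -6530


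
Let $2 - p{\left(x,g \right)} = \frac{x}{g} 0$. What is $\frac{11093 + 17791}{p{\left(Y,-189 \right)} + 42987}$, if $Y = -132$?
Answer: $\frac{28884}{42989} \approx 0.67189$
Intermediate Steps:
$p{\left(x,g \right)} = 2$ ($p{\left(x,g \right)} = 2 - \frac{x}{g} 0 = 2 - 0 = 2 + 0 = 2$)
$\frac{11093 + 17791}{p{\left(Y,-189 \right)} + 42987} = \frac{11093 + 17791}{2 + 42987} = \frac{28884}{42989}$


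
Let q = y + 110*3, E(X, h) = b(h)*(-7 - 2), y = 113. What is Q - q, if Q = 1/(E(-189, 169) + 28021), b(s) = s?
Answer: -11739499/26500 ≈ -443.00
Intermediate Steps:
E(X, h) = -9*h (E(X, h) = h*(-7 - 2) = h*(-9) = -9*h)
Q = 1/26500 (Q = 1/(-9*169 + 28021) = 1/(-1521 + 28021) = 1/26500 ≈ 3.7736e-5)
q = 443 (q = 113 + 110*3 = 113 + 330 = 443)
Q - q = 1/26500 - 1*443 = 1/26500 - 443 = -11739499/26500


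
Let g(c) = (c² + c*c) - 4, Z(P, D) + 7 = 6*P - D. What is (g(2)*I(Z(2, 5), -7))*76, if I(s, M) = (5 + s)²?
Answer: 7600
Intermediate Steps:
Z(P, D) = -7 - D + 6*P (Z(P, D) = -7 + (6*P - D) = -7 + (-D + 6*P) = -7 - D + 6*P)
g(c) = -4 + 2*c² (g(c) = (c² + c²) - 4 = 2*c² - 4 = -4 + 2*c²)
(g(2)*I(Z(2, 5), -7))*76 = ((-4 + 2*2²)*(5 + (-7 - 1*5 + 6*2))²)*76 = ((-4 + 2*4)*(5 + (-7 - 5 + 12))²)*76 = ((-4 + 8)*(5 + 0)²)*76 = (4*5²)*76 = (4*25)*76 = 100*76 = 7600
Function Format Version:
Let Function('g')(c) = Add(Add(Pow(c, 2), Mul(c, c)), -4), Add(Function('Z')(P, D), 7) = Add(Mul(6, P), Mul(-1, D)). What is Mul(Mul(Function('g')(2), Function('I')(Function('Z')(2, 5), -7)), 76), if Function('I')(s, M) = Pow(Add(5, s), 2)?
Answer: 7600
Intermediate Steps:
Function('Z')(P, D) = Add(-7, Mul(-1, D), Mul(6, P)) (Function('Z')(P, D) = Add(-7, Add(Mul(6, P), Mul(-1, D))) = Add(-7, Add(Mul(-1, D), Mul(6, P))) = Add(-7, Mul(-1, D), Mul(6, P)))
Function('g')(c) = Add(-4, Mul(2, Pow(c, 2))) (Function('g')(c) = Add(Add(Pow(c, 2), Pow(c, 2)), -4) = Add(Mul(2, Pow(c, 2)), -4) = Add(-4, Mul(2, Pow(c, 2))))
Mul(Mul(Function('g')(2), Function('I')(Function('Z')(2, 5), -7)), 76) = Mul(Mul(Add(-4, Mul(2, Pow(2, 2))), Pow(Add(5, Add(-7, Mul(-1, 5), Mul(6, 2))), 2)), 76) = Mul(Mul(Add(-4, Mul(2, 4)), Pow(Add(5, Add(-7, -5, 12)), 2)), 76) = Mul(Mul(Add(-4, 8), Pow(Add(5, 0), 2)), 76) = Mul(Mul(4, Pow(5, 2)), 76) = Mul(Mul(4, 25), 76) = Mul(100, 76) = 7600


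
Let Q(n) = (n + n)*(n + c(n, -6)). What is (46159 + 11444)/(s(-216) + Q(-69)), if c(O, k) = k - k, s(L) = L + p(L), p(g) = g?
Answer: 19201/3030 ≈ 6.3370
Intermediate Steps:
s(L) = 2*L (s(L) = L + L = 2*L)
c(O, k) = 0
Q(n) = 2*n**2 (Q(n) = (n + n)*(n + 0) = (2*n)*n = 2*n**2)
(46159 + 11444)/(s(-216) + Q(-69)) = (46159 + 11444)/(2*(-216) + 2*(-69)**2) = 57603/(-432 + 2*4761) = 57603/(-432 + 9522) = 57603/9090 = 57603*(1/9090) = 19201/3030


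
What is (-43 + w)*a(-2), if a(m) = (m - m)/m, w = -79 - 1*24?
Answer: 0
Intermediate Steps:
w = -103 (w = -79 - 24 = -103)
a(m) = 0 (a(m) = 0/m = 0)
(-43 + w)*a(-2) = (-43 - 103)*0 = -146*0 = 0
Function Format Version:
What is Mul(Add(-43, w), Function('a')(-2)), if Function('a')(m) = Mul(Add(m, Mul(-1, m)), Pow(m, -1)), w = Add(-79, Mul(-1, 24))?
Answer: 0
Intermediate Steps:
w = -103 (w = Add(-79, -24) = -103)
Function('a')(m) = 0 (Function('a')(m) = Mul(0, Pow(m, -1)) = 0)
Mul(Add(-43, w), Function('a')(-2)) = Mul(Add(-43, -103), 0) = Mul(-146, 0) = 0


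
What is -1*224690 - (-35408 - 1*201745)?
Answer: 12463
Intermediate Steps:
-1*224690 - (-35408 - 1*201745) = -224690 - (-35408 - 201745) = -224690 - 1*(-237153) = -224690 + 237153 = 12463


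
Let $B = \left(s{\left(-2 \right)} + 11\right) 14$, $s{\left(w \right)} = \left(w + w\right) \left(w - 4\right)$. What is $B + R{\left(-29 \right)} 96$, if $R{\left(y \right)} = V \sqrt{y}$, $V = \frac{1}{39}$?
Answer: $490 + \frac{32 i \sqrt{29}}{13} \approx 490.0 + 13.256 i$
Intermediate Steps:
$s{\left(w \right)} = 2 w \left(-4 + w\right)$
$V = \frac{1}{39} \approx 0.025641$
$B = 490$ ($B = \left(2 \left(-2\right) \left(-4 - 2\right) + 11\right) 14 = \left(2 \left(-2\right) \left(-6\right) + 11\right) 14 = \left(24 + 11\right) 14 = 35 \cdot 14 = 490$)
$R{\left(y \right)} = \frac{\sqrt{y}}{39}$
$B + R{\left(-29 \right)} 96 = 490 + \frac{\sqrt{-29}}{39} \cdot 96 = 490 + \frac{i \sqrt{29}}{39} \cdot 96 = 490 + \frac{32 i \sqrt{29}}{13}$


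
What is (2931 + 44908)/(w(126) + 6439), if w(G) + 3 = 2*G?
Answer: 4349/608 ≈ 7.1530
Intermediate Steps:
w(G) = -3 + 2*G
(2931 + 44908)/(w(126) + 6439) = (2931 + 44908)/((-3 + 2*126) + 6439) = 47839/((-3 + 252) + 6439) = 47839/(249 + 6439) = 47839/6688 = 47839*(1/6688) = 4349/608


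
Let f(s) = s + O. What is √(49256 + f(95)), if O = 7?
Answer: √49358 ≈ 222.17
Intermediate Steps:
f(s) = 7 + s (f(s) = s + 7 = 7 + s)
√(49256 + f(95)) = √(49256 + (7 + 95)) = √(49256 + 102) = √49358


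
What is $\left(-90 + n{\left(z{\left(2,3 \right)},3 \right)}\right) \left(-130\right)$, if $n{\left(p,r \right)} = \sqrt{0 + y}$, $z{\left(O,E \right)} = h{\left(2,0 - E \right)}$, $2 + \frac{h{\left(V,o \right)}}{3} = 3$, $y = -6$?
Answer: $11700 - 130 i \sqrt{6} \approx 11700.0 - 318.43 i$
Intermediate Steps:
$h{\left(V,o \right)} = 3$ ($h{\left(V,o \right)} = -6 + 3 \cdot 3 = -6 + 9 = 3$)
$z{\left(O,E \right)} = 3$
$n{\left(p,r \right)} = i \sqrt{6}$ ($n{\left(p,r \right)} = \sqrt{0 - 6} = \sqrt{-6} = i \sqrt{6}$)
$\left(-90 + n{\left(z{\left(2,3 \right)},3 \right)}\right) \left(-130\right) = \left(-90 + i \sqrt{6}\right) \left(-130\right) = 11700 - 130 i \sqrt{6}$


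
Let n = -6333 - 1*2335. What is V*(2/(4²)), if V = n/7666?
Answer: -2167/15332 ≈ -0.14134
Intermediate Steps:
n = -8668 (n = -6333 - 2335 = -8668)
V = -4334/3833 (V = -8668/7666 = -8668*1/7666 = -4334/3833 ≈ -1.1307)
V*(2/(4²)) = -8668/(3833*(4²)) = -8668/(3833*16) = -4334/3833*⅛ = -2167/15332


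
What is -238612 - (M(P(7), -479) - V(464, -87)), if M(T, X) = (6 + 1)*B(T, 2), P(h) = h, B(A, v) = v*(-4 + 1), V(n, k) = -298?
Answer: -238868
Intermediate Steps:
B(A, v) = -3*v (B(A, v) = v*(-3) = -3*v)
M(T, X) = -42 (M(T, X) = (6 + 1)*(-3*2) = 7*(-6) = -42)
-238612 - (M(P(7), -479) - V(464, -87)) = -238612 - (-42 - 1*(-298)) = -238612 - (-42 + 298) = -238612 - 1*256 = -238612 - 256 = -238868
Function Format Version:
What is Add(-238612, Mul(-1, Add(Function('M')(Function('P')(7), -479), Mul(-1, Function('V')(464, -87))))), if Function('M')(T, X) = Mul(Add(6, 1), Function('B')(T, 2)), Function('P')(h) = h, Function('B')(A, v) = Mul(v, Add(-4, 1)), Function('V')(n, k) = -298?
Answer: -238868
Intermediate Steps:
Function('B')(A, v) = Mul(-3, v) (Function('B')(A, v) = Mul(v, -3) = Mul(-3, v))
Function('M')(T, X) = -42 (Function('M')(T, X) = Mul(Add(6, 1), Mul(-3, 2)) = Mul(7, -6) = -42)
Add(-238612, Mul(-1, Add(Function('M')(Function('P')(7), -479), Mul(-1, Function('V')(464, -87))))) = Add(-238612, Mul(-1, Add(-42, Mul(-1, -298)))) = Add(-238612, Mul(-1, Add(-42, 298))) = Add(-238612, Mul(-1, 256)) = Add(-238612, -256) = -238868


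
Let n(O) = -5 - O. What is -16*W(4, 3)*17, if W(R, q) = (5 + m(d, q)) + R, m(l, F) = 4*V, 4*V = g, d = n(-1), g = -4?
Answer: -1360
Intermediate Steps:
d = -4 (d = -5 - 1*(-1) = -5 + 1 = -4)
V = -1 (V = (1/4)*(-4) = -1)
m(l, F) = -4 (m(l, F) = 4*(-1) = -4)
W(R, q) = 1 + R (W(R, q) = (5 - 4) + R = 1 + R)
-16*W(4, 3)*17 = -16*(1 + 4)*17 = -16*5*17 = -80*17 = -1360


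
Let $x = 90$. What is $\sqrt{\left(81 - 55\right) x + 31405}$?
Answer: $\sqrt{33745} \approx 183.7$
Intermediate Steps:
$\sqrt{\left(81 - 55\right) x + 31405} = \sqrt{\left(81 - 55\right) 90 + 31405} = \sqrt{26 \cdot 90 + 31405} = \sqrt{2340 + 31405} = \sqrt{33745}$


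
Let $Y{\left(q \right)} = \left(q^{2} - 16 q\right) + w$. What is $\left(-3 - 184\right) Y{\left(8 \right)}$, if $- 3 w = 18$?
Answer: $13090$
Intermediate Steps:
$w = -6$ ($w = \left(- \frac{1}{3}\right) 18 = -6$)
$Y{\left(q \right)} = -6 + q^{2} - 16 q$ ($Y{\left(q \right)} = \left(q^{2} - 16 q\right) - 6 = -6 + q^{2} - 16 q$)
$\left(-3 - 184\right) Y{\left(8 \right)} = \left(-3 - 184\right) \left(-6 + 8^{2} - 128\right) = - 187 \left(-6 + 64 - 128\right) = \left(-187\right) \left(-70\right) = 13090$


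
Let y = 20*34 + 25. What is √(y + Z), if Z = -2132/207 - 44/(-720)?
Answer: √330775995/690 ≈ 26.358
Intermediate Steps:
y = 705 (y = 680 + 25 = 705)
Z = -14129/1380 (Z = -2132*1/207 - 44*(-1/720) = -2132/207 + 11/180 = -14129/1380 ≈ -10.238)
√(y + Z) = √(705 - 14129/1380) = √(958771/1380) = √330775995/690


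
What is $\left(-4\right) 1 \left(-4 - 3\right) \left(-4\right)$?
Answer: $-112$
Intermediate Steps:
$\left(-4\right) 1 \left(-4 - 3\right) \left(-4\right) = - 4 \left(\left(-7\right) \left(-4\right)\right) = \left(-4\right) 28 = -112$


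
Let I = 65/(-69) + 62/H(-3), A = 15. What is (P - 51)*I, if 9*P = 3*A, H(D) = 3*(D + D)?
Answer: 1816/9 ≈ 201.78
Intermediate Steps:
H(D) = 6*D (H(D) = 3*(2*D) = 6*D)
P = 5 (P = (3*15)/9 = (⅑)*45 = 5)
I = -908/207 (I = 65/(-69) + 62/((6*(-3))) = 65*(-1/69) + 62/(-18) = -65/69 + 62*(-1/18) = -65/69 - 31/9 = -908/207 ≈ -4.3865)
(P - 51)*I = (5 - 51)*(-908/207) = -46*(-908/207) = 1816/9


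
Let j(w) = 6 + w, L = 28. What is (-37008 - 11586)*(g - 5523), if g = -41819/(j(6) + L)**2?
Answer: 215723805843/800 ≈ 2.6965e+8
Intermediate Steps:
g = -41819/1600 (g = -41819/((6 + 6) + 28)**2 = -41819/(12 + 28)**2 = -41819/(40**2) = -41819/1600 ≈ -26.137)
(-37008 - 11586)*(g - 5523) = (-37008 - 11586)*(-41819/1600 - 5523) = -48594*(-8878619/1600) = 215723805843/800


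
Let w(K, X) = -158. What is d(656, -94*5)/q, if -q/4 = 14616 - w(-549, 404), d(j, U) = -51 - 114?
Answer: 165/59096 ≈ 0.0027921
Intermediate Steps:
d(j, U) = -165
q = -59096 (q = -4*(14616 - 1*(-158)) = -4*(14616 + 158) = -4*14774 = -59096)
d(656, -94*5)/q = -165/(-59096) = -165*(-1/59096) = 165/59096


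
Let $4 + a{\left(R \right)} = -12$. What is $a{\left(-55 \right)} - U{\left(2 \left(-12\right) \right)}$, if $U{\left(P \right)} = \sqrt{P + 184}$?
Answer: $-16 - 4 \sqrt{10} \approx -28.649$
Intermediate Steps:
$U{\left(P \right)} = \sqrt{184 + P}$
$a{\left(R \right)} = -16$ ($a{\left(R \right)} = -4 - 12 = -16$)
$a{\left(-55 \right)} - U{\left(2 \left(-12\right) \right)} = -16 - \sqrt{184 + 2 \left(-12\right)} = -16 - \sqrt{184 - 24} = -16 - \sqrt{160} = -16 - 4 \sqrt{10}$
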